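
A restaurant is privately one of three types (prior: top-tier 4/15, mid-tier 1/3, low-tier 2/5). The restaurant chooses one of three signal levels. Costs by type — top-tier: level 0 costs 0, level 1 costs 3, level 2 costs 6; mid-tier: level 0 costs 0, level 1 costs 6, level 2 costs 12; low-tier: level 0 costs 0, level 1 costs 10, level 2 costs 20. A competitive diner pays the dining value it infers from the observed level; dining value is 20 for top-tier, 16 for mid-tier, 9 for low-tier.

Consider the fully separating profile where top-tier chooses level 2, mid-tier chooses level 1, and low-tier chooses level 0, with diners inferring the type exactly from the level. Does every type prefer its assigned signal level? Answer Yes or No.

Yes

Separating price premiums: level 2 → 20, level 1 → 16, level 0 → 9.
top-tier (assigned level 2): level 0: 9 − 0 = 9; level 1: 16 − 3 = 13; level 2: 20 − 6 = 14. top-tier stays.
mid-tier (assigned level 1): level 0: 9 − 0 = 9; level 1: 16 − 6 = 10; level 2: 20 − 12 = 8. mid-tier stays.
low-tier (assigned level 0): level 0: 9 − 0 = 9; level 1: 16 − 10 = 6; level 2: 20 − 20 = 0. low-tier stays.
Every type prefers its assigned level; separation holds.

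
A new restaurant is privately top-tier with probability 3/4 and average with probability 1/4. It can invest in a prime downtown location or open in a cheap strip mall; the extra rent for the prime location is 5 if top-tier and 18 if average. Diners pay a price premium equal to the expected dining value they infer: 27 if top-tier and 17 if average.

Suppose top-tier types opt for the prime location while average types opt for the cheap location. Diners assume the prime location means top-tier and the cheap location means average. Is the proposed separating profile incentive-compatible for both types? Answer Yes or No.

Yes

Under these beliefs, the prime location earns price premium 27 and the cheap location earns price premium 17.
top-tier: the prime location nets 27 − 5 = 22; the cheap location nets 17. top-tier prefers the prime location.
average: the prime location nets 27 − 18 = 9; the cheap location nets 17. average prefers the cheap location.
Neither type deviates, so the separating profile is an equilibrium.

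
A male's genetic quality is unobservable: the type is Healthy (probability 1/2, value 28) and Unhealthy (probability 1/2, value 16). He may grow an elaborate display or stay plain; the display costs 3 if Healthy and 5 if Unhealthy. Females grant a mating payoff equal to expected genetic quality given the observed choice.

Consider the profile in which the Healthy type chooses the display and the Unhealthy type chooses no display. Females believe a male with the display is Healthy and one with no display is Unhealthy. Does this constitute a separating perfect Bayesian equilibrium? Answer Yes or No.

No

Under these beliefs, the display earns mating payoff 28 and no display earns mating payoff 16.
Healthy: the display nets 28 − 3 = 25; no display nets 16. Healthy prefers the display.
Unhealthy: the display nets 28 − 5 = 23; no display nets 16. Unhealthy would deviate to the display.
Unhealthy has a profitable deviation, so the profile is not an equilibrium.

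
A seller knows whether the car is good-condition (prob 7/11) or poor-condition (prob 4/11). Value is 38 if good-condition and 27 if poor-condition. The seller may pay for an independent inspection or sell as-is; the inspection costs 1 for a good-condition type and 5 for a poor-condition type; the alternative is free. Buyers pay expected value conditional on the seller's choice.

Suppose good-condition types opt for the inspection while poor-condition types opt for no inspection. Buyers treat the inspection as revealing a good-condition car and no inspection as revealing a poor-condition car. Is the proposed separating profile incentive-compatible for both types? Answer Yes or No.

No

Under these beliefs, the inspection earns price 38 and no inspection earns price 27.
good-condition: the inspection nets 38 − 1 = 37; no inspection nets 27. good-condition prefers the inspection.
poor-condition: the inspection nets 38 − 5 = 33; no inspection nets 27. poor-condition would deviate to the inspection.
poor-condition has a profitable deviation, so the profile is not an equilibrium.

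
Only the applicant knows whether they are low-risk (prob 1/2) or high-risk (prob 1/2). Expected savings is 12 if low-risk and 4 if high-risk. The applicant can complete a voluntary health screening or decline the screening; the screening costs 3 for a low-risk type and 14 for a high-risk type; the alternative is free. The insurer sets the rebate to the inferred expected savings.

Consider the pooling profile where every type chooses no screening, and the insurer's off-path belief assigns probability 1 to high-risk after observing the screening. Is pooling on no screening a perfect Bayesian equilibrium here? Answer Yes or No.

On path, the insurer holds the prior and pays 1/2·12 + 1/2·4 = 8. Off path (the screening), believing high-risk, it pays 4.
low-risk: no screening nets 8; the screening nets 4 − 3 = 1. low-risk stays.
high-risk: no screening nets 8; the screening nets 4 − 14 = -10. high-risk stays.
No type deviates, so pooling is sustained.

Yes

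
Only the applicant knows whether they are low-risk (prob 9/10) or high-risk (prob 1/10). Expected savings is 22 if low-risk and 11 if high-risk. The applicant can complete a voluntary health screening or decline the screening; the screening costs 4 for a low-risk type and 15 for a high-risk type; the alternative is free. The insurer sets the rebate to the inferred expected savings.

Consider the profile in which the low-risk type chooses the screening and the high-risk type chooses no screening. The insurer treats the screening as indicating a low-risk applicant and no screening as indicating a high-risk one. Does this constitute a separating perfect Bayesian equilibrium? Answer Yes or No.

Yes

Under these beliefs, the screening earns rebate 22 and no screening earns rebate 11.
low-risk: the screening nets 22 − 4 = 18; no screening nets 11. low-risk prefers the screening.
high-risk: the screening nets 22 − 15 = 7; no screening nets 11. high-risk prefers no screening.
Neither type deviates, so the separating profile is an equilibrium.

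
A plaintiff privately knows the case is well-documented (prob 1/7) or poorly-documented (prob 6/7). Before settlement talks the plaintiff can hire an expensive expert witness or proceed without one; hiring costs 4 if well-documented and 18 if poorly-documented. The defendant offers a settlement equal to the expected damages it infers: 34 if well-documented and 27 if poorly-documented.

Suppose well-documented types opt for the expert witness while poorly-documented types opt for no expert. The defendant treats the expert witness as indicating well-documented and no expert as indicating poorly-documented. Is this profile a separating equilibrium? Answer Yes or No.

Yes

Under these beliefs, the expert witness earns settlement 34 and no expert earns settlement 27.
well-documented: the expert witness nets 34 − 4 = 30; no expert nets 27. well-documented prefers the expert witness.
poorly-documented: the expert witness nets 34 − 18 = 16; no expert nets 27. poorly-documented prefers no expert.
Neither type deviates, so the separating profile is an equilibrium.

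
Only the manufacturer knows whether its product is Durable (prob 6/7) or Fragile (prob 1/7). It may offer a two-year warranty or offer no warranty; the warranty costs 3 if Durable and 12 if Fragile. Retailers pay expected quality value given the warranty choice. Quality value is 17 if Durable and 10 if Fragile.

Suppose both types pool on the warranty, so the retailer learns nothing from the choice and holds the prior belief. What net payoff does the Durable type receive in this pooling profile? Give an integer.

Pooled price = 6/7·17 + 1/7·10 = 16.
Durable pays cost 3 for the warranty, so net payoff = 16 − 3 = 13.

13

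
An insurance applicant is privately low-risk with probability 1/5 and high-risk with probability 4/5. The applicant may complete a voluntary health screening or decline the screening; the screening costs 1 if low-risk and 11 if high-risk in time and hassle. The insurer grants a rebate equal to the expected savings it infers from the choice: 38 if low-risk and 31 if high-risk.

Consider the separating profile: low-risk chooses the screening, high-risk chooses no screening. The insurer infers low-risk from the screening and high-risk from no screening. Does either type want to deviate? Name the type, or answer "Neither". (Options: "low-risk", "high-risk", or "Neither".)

Neither

The screening pays 38; no screening pays 31.
low-risk: assigned the screening, nets 38 − 1 = 37; deviating to no screening nets 31.
high-risk: assigned no screening, nets 31; deviating to the screening nets 38 − 11 = 27.
Both types strictly prefer their assigned action; no profitable deviation.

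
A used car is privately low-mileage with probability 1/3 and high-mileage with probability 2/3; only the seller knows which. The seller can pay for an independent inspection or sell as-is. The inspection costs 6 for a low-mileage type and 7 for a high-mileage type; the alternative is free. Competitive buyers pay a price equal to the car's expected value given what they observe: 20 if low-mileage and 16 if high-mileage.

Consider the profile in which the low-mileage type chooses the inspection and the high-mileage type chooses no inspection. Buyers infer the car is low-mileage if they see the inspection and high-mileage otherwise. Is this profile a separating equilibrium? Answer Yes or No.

No

Under these beliefs, the inspection earns price 20 and no inspection earns price 16.
low-mileage: the inspection nets 20 − 6 = 14; no inspection nets 16. low-mileage would deviate to no inspection.
high-mileage: the inspection nets 20 − 7 = 13; no inspection nets 16. high-mileage prefers no inspection.
low-mileage has a profitable deviation, so the profile is not an equilibrium.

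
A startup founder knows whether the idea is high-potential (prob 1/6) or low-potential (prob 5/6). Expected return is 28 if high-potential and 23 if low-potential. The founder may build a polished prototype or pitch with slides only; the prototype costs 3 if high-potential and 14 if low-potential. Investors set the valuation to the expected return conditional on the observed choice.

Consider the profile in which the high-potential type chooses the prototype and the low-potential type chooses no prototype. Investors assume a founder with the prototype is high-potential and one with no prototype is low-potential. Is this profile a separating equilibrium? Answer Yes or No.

Under these beliefs, the prototype earns valuation 28 and no prototype earns valuation 23.
high-potential: the prototype nets 28 − 3 = 25; no prototype nets 23. high-potential prefers the prototype.
low-potential: the prototype nets 28 − 14 = 14; no prototype nets 23. low-potential prefers no prototype.
Neither type deviates, so the separating profile is an equilibrium.

Yes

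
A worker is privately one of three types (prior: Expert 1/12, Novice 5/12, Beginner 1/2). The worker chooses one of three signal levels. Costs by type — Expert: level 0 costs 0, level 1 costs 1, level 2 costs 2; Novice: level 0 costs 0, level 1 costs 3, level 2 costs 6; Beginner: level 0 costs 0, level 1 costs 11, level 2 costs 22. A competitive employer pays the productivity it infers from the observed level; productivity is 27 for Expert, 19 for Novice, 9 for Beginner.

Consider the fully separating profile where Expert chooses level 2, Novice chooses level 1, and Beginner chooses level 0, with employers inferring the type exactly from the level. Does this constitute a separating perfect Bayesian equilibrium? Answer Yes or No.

Separating wages: level 2 → 27, level 1 → 19, level 0 → 9.
Expert (assigned level 2): level 0: 9 − 0 = 9; level 1: 19 − 1 = 18; level 2: 27 − 2 = 25. Expert stays.
Novice (assigned level 1): level 0: 9 − 0 = 9; level 1: 19 − 3 = 16; level 2: 27 − 6 = 21. Novice prefers level 2.
Beginner (assigned level 0): level 0: 9 − 0 = 9; level 1: 19 − 11 = 8; level 2: 27 − 22 = 5. Beginner stays.
At least one type deviates; the separating profile fails.

No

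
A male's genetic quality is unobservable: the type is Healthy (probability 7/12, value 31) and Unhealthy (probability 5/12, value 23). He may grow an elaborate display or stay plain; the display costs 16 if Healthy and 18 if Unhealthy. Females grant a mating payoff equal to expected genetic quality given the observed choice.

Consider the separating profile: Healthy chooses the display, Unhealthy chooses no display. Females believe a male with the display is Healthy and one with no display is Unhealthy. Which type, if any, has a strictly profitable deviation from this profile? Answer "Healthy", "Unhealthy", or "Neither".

Healthy

The display pays 31; no display pays 23.
Healthy: assigned the display, nets 31 − 16 = 15; deviating to no display nets 23.
Unhealthy: assigned no display, nets 23; deviating to the display nets 31 − 18 = 13.
The Healthy type gains 8 by deviating.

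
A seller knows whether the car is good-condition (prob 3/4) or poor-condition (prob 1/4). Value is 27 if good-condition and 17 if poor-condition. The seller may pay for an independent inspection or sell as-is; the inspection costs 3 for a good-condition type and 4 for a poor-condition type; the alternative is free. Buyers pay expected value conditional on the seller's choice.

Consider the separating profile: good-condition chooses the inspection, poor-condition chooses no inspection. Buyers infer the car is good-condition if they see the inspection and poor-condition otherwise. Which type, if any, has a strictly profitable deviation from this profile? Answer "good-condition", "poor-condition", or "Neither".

The inspection pays 27; no inspection pays 17.
good-condition: assigned the inspection, nets 27 − 3 = 24; deviating to no inspection nets 17.
poor-condition: assigned no inspection, nets 17; deviating to the inspection nets 27 − 4 = 23.
The poor-condition type gains 6 by deviating.

poor-condition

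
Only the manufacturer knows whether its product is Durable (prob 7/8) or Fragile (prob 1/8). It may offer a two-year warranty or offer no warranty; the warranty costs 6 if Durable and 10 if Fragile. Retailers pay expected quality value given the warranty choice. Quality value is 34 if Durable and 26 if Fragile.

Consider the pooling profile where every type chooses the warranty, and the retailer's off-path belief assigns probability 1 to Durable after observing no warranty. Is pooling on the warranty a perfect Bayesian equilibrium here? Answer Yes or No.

On path, the retailer holds the prior and pays 7/8·34 + 1/8·26 = 33. Off path (no warranty), believing Durable, it pays 34.
Durable: the warranty nets 33 − 6 = 27; no warranty nets 34. Durable would deviate.
Fragile: the warranty nets 33 − 10 = 23; no warranty nets 34. Fragile would deviate.
A type deviates, so pooling fails.

No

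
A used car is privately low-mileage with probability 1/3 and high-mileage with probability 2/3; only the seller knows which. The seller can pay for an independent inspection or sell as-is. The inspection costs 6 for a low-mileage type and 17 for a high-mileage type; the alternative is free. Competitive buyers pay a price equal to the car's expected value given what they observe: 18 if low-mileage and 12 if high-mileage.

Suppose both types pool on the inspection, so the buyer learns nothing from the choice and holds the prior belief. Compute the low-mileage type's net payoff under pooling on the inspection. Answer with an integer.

8

Pooled price = 1/3·18 + 2/3·12 = 14.
low-mileage pays cost 6 for the inspection, so net payoff = 14 − 6 = 8.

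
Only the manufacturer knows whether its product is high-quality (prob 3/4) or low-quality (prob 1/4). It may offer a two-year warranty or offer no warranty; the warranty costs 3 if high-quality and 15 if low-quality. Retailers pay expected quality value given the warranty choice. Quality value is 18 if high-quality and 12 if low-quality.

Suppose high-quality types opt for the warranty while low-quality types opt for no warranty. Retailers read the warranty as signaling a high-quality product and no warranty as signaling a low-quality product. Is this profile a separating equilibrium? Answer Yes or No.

Yes

Under these beliefs, the warranty earns price 18 and no warranty earns price 12.
high-quality: the warranty nets 18 − 3 = 15; no warranty nets 12. high-quality prefers the warranty.
low-quality: the warranty nets 18 − 15 = 3; no warranty nets 12. low-quality prefers no warranty.
Neither type deviates, so the separating profile is an equilibrium.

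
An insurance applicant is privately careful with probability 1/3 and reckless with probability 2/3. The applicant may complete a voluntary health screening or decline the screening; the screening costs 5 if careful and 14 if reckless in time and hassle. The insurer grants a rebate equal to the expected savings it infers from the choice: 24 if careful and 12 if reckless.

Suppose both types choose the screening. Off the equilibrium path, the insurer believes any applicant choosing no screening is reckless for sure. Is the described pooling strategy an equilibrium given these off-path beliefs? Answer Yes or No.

On path, the insurer holds the prior and pays 1/3·24 + 2/3·12 = 16. Off path (no screening), believing reckless, it pays 12.
careful: the screening nets 16 − 5 = 11; no screening nets 12. careful would deviate.
reckless: the screening nets 16 − 14 = 2; no screening nets 12. reckless would deviate.
A type deviates, so pooling fails.

No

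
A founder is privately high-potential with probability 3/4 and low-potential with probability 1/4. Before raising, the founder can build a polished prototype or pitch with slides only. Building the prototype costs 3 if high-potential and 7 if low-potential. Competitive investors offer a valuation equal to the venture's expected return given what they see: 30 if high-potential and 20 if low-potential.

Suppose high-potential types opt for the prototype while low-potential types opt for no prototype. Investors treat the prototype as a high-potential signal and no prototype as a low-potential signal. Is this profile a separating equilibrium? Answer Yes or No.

No

Under these beliefs, the prototype earns valuation 30 and no prototype earns valuation 20.
high-potential: the prototype nets 30 − 3 = 27; no prototype nets 20. high-potential prefers the prototype.
low-potential: the prototype nets 30 − 7 = 23; no prototype nets 20. low-potential would deviate to the prototype.
low-potential has a profitable deviation, so the profile is not an equilibrium.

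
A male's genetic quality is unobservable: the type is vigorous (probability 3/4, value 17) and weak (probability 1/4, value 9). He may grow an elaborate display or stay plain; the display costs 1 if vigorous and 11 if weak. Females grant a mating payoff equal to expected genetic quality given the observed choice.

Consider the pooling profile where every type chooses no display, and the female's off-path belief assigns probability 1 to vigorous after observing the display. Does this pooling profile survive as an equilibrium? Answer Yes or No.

No

On path, the female holds the prior and pays 3/4·17 + 1/4·9 = 15. Off path (the display), believing vigorous, it pays 17.
vigorous: no display nets 15; the display nets 17 − 1 = 16. vigorous would deviate.
weak: no display nets 15; the display nets 17 − 11 = 6. weak stays.
A type deviates, so pooling fails.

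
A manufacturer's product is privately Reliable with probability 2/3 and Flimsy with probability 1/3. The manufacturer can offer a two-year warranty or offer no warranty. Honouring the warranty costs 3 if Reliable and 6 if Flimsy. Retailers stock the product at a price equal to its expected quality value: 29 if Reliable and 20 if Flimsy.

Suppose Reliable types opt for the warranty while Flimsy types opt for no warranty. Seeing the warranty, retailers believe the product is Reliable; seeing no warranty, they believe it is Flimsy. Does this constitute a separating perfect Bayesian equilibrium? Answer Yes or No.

Under these beliefs, the warranty earns price 29 and no warranty earns price 20.
Reliable: the warranty nets 29 − 3 = 26; no warranty nets 20. Reliable prefers the warranty.
Flimsy: the warranty nets 29 − 6 = 23; no warranty nets 20. Flimsy would deviate to the warranty.
Flimsy has a profitable deviation, so the profile is not an equilibrium.

No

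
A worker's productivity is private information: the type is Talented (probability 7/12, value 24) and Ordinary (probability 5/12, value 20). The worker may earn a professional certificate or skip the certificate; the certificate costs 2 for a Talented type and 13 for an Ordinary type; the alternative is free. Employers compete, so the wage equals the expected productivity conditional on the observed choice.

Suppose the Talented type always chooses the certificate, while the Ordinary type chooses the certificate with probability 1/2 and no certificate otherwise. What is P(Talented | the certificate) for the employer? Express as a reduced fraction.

P(the certificate) = (7/12)·1 + (5/12)·(1/2) = 19/24.
By Bayes' rule, P(Talented | the certificate) = (7/12) / (19/24) = 14/19.

14/19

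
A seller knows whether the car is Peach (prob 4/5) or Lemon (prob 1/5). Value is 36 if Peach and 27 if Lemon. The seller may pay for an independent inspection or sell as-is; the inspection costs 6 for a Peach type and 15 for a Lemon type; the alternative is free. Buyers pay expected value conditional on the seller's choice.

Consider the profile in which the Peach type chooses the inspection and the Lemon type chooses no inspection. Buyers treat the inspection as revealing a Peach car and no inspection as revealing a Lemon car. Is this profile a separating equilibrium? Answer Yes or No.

Under these beliefs, the inspection earns price 36 and no inspection earns price 27.
Peach: the inspection nets 36 − 6 = 30; no inspection nets 27. Peach prefers the inspection.
Lemon: the inspection nets 36 − 15 = 21; no inspection nets 27. Lemon prefers no inspection.
Neither type deviates, so the separating profile is an equilibrium.

Yes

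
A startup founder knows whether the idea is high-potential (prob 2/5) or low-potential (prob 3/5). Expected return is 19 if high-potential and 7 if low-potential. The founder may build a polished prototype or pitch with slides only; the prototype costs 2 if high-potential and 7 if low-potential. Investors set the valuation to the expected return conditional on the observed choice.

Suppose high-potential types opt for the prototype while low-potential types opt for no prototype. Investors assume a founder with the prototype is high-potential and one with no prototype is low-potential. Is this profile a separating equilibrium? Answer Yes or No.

Under these beliefs, the prototype earns valuation 19 and no prototype earns valuation 7.
high-potential: the prototype nets 19 − 2 = 17; no prototype nets 7. high-potential prefers the prototype.
low-potential: the prototype nets 19 − 7 = 12; no prototype nets 7. low-potential would deviate to the prototype.
low-potential has a profitable deviation, so the profile is not an equilibrium.

No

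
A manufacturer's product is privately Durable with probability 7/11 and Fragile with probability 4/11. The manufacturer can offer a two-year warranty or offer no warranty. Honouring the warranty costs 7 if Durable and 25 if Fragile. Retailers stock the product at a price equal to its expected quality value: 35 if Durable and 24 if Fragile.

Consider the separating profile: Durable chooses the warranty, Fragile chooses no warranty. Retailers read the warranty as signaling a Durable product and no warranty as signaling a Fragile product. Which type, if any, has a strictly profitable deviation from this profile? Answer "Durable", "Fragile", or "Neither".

The warranty pays 35; no warranty pays 24.
Durable: assigned the warranty, nets 35 − 7 = 28; deviating to no warranty nets 24.
Fragile: assigned no warranty, nets 24; deviating to the warranty nets 35 − 25 = 10.
Both types strictly prefer their assigned action; no profitable deviation.

Neither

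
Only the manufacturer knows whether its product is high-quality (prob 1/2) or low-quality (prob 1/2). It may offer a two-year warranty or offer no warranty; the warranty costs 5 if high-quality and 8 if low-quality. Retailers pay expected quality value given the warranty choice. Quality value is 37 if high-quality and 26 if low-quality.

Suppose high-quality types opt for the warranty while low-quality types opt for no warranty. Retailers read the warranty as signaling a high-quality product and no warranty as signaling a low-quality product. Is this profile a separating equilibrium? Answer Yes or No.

No

Under these beliefs, the warranty earns price 37 and no warranty earns price 26.
high-quality: the warranty nets 37 − 5 = 32; no warranty nets 26. high-quality prefers the warranty.
low-quality: the warranty nets 37 − 8 = 29; no warranty nets 26. low-quality would deviate to the warranty.
low-quality has a profitable deviation, so the profile is not an equilibrium.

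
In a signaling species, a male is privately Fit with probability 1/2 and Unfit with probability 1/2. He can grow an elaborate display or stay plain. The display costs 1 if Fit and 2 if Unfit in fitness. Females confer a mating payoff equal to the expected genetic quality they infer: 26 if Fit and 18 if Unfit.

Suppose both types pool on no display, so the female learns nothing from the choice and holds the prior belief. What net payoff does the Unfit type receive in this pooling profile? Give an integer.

22

Pooled mating payoff = 1/2·26 + 1/2·18 = 22.
Unfit pays no cost for no display, so net payoff = 22.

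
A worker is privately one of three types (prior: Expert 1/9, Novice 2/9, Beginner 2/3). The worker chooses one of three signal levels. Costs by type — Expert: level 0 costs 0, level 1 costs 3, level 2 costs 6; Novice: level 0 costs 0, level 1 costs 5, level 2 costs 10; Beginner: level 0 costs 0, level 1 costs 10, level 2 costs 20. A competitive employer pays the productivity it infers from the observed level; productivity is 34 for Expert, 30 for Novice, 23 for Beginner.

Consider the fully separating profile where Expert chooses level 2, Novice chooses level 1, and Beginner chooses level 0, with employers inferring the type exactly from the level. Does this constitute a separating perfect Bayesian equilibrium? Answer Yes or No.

Separating wages: level 2 → 34, level 1 → 30, level 0 → 23.
Expert (assigned level 2): level 0: 23 − 0 = 23; level 1: 30 − 3 = 27; level 2: 34 − 6 = 28. Expert stays.
Novice (assigned level 1): level 0: 23 − 0 = 23; level 1: 30 − 5 = 25; level 2: 34 − 10 = 24. Novice stays.
Beginner (assigned level 0): level 0: 23 − 0 = 23; level 1: 30 − 10 = 20; level 2: 34 − 20 = 14. Beginner stays.
Every type prefers its assigned level; separation holds.

Yes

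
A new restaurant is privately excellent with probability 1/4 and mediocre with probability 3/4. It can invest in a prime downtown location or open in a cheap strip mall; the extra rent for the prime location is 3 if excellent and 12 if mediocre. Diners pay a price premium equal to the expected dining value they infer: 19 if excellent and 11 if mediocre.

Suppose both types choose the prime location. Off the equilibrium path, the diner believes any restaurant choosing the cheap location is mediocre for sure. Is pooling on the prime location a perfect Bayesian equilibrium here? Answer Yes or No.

No

On path, the diner holds the prior and pays 1/4·19 + 3/4·11 = 13. Off path (the cheap location), believing mediocre, it pays 11.
excellent: the prime location nets 13 − 3 = 10; the cheap location nets 11. excellent would deviate.
mediocre: the prime location nets 13 − 12 = 1; the cheap location nets 11. mediocre would deviate.
A type deviates, so pooling fails.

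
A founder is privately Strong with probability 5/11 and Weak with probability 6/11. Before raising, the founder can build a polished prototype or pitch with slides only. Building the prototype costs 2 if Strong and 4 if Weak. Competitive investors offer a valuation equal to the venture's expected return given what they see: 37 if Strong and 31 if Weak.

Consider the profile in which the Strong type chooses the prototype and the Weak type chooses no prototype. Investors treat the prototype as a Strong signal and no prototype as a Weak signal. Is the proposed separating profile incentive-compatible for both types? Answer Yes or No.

Under these beliefs, the prototype earns valuation 37 and no prototype earns valuation 31.
Strong: the prototype nets 37 − 2 = 35; no prototype nets 31. Strong prefers the prototype.
Weak: the prototype nets 37 − 4 = 33; no prototype nets 31. Weak would deviate to the prototype.
Weak has a profitable deviation, so the profile is not an equilibrium.

No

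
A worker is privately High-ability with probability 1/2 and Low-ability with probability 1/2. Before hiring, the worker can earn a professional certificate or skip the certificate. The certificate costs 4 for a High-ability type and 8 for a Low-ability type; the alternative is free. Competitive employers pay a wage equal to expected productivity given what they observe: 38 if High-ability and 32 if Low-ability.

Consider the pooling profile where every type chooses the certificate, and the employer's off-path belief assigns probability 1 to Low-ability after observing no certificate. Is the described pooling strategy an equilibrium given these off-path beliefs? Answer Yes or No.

No

On path, the employer holds the prior and pays 1/2·38 + 1/2·32 = 35. Off path (no certificate), believing Low-ability, it pays 32.
High-ability: the certificate nets 35 − 4 = 31; no certificate nets 32. High-ability would deviate.
Low-ability: the certificate nets 35 − 8 = 27; no certificate nets 32. Low-ability would deviate.
A type deviates, so pooling fails.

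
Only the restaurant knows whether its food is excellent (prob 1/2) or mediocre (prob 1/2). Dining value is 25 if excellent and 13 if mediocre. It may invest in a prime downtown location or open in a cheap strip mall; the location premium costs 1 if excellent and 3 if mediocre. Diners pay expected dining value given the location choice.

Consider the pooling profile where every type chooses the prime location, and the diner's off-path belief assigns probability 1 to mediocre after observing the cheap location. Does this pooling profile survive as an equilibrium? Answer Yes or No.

Yes

On path, the diner holds the prior and pays 1/2·25 + 1/2·13 = 19. Off path (the cheap location), believing mediocre, it pays 13.
excellent: the prime location nets 19 − 1 = 18; the cheap location nets 13. excellent stays.
mediocre: the prime location nets 19 − 3 = 16; the cheap location nets 13. mediocre stays.
No type deviates, so pooling is sustained.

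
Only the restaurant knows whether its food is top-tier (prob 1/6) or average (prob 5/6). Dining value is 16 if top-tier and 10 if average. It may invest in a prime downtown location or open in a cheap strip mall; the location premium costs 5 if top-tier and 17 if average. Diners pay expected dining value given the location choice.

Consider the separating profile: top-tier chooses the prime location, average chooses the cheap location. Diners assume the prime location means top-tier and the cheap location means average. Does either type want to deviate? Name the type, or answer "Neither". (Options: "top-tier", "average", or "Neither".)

The prime location pays 16; the cheap location pays 10.
top-tier: assigned the prime location, nets 16 − 5 = 11; deviating to the cheap location nets 10.
average: assigned the cheap location, nets 10; deviating to the prime location nets 16 − 17 = -1.
Both types strictly prefer their assigned action; no profitable deviation.

Neither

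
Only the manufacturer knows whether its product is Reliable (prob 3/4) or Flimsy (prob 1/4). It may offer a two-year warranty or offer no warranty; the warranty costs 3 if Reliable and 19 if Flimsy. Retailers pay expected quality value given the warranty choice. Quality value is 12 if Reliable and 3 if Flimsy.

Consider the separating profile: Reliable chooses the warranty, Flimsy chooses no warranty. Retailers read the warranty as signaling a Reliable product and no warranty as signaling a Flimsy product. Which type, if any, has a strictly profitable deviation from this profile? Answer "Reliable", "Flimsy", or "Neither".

The warranty pays 12; no warranty pays 3.
Reliable: assigned the warranty, nets 12 − 3 = 9; deviating to no warranty nets 3.
Flimsy: assigned no warranty, nets 3; deviating to the warranty nets 12 − 19 = -7.
Both types strictly prefer their assigned action; no profitable deviation.

Neither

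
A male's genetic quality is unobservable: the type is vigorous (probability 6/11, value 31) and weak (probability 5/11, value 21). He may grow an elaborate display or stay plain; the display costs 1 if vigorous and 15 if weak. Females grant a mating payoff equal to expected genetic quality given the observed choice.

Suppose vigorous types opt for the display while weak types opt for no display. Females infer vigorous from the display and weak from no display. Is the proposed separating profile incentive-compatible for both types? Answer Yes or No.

Yes

Under these beliefs, the display earns mating payoff 31 and no display earns mating payoff 21.
vigorous: the display nets 31 − 1 = 30; no display nets 21. vigorous prefers the display.
weak: the display nets 31 − 15 = 16; no display nets 21. weak prefers no display.
Neither type deviates, so the separating profile is an equilibrium.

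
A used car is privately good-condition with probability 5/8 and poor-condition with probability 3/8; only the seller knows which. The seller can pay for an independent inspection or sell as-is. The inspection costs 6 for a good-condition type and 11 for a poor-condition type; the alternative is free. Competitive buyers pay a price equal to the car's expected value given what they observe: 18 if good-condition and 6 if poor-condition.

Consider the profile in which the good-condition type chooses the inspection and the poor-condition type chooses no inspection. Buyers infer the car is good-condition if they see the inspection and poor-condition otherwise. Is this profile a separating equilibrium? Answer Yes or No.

Under these beliefs, the inspection earns price 18 and no inspection earns price 6.
good-condition: the inspection nets 18 − 6 = 12; no inspection nets 6. good-condition prefers the inspection.
poor-condition: the inspection nets 18 − 11 = 7; no inspection nets 6. poor-condition would deviate to the inspection.
poor-condition has a profitable deviation, so the profile is not an equilibrium.

No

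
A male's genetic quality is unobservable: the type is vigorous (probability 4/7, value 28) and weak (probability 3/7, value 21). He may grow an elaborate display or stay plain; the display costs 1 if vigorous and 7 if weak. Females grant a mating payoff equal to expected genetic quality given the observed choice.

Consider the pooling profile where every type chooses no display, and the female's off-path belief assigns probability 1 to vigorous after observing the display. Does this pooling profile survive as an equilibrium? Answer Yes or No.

No

On path, the female holds the prior and pays 4/7·28 + 3/7·21 = 25. Off path (the display), believing vigorous, it pays 28.
vigorous: no display nets 25; the display nets 28 − 1 = 27. vigorous would deviate.
weak: no display nets 25; the display nets 28 − 7 = 21. weak stays.
A type deviates, so pooling fails.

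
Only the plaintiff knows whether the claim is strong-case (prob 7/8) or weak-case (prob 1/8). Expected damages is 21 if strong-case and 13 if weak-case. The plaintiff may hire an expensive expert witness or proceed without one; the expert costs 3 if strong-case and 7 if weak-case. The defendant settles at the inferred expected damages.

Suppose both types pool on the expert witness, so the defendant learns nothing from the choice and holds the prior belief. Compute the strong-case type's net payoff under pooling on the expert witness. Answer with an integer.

Pooled settlement = 7/8·21 + 1/8·13 = 20.
strong-case pays cost 3 for the expert witness, so net payoff = 20 − 3 = 17.

17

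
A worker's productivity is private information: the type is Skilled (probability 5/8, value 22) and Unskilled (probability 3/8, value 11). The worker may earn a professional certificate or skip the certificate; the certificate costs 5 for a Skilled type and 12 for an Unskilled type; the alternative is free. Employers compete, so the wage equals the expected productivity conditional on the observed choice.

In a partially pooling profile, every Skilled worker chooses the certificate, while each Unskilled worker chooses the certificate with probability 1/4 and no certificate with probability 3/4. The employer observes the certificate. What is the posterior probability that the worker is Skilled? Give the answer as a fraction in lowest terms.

P(the certificate) = (5/8)·1 + (3/8)·(1/4) = 23/32.
By Bayes' rule, P(Skilled | the certificate) = (5/8) / (23/32) = 20/23.

20/23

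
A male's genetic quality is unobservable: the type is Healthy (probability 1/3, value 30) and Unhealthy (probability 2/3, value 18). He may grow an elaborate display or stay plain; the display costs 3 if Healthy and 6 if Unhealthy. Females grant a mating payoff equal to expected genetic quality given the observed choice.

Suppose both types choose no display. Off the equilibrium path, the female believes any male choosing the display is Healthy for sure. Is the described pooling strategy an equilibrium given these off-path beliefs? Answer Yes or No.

No

On path, the female holds the prior and pays 1/3·30 + 2/3·18 = 22. Off path (the display), believing Healthy, it pays 30.
Healthy: no display nets 22; the display nets 30 − 3 = 27. Healthy would deviate.
Unhealthy: no display nets 22; the display nets 30 − 6 = 24. Unhealthy would deviate.
A type deviates, so pooling fails.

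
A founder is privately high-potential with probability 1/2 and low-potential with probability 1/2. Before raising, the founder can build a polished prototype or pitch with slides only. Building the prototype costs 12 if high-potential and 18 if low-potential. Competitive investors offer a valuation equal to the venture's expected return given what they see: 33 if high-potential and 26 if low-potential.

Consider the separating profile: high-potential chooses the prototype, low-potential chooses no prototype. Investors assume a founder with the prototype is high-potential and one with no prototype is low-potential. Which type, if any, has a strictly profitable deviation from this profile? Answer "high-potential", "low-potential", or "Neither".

high-potential

The prototype pays 33; no prototype pays 26.
high-potential: assigned the prototype, nets 33 − 12 = 21; deviating to no prototype nets 26.
low-potential: assigned no prototype, nets 26; deviating to the prototype nets 33 − 18 = 15.
The high-potential type gains 5 by deviating.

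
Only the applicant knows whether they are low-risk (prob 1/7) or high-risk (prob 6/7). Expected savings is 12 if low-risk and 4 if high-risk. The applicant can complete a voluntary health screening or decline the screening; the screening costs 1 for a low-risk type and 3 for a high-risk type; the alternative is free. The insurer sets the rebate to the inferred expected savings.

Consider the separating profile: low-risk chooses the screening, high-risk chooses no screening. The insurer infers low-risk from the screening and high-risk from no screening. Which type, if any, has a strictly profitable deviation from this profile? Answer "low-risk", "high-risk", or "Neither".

high-risk

The screening pays 12; no screening pays 4.
low-risk: assigned the screening, nets 12 − 1 = 11; deviating to no screening nets 4.
high-risk: assigned no screening, nets 4; deviating to the screening nets 12 − 3 = 9.
The high-risk type gains 5 by deviating.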